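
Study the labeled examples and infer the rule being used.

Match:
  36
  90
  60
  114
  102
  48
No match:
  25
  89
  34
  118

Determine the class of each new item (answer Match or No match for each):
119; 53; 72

No match, No match, Match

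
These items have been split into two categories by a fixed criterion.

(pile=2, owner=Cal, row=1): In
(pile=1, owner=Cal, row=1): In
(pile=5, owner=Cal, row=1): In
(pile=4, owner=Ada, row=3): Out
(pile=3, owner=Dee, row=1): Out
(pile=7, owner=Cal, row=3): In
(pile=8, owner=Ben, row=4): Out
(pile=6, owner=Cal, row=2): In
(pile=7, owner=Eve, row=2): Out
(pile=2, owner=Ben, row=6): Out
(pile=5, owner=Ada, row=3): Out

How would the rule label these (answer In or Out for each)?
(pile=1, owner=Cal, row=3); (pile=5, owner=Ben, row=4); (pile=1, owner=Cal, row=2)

In, Out, In

Checking candidate rules against both groups, what survives is: owner is Cal.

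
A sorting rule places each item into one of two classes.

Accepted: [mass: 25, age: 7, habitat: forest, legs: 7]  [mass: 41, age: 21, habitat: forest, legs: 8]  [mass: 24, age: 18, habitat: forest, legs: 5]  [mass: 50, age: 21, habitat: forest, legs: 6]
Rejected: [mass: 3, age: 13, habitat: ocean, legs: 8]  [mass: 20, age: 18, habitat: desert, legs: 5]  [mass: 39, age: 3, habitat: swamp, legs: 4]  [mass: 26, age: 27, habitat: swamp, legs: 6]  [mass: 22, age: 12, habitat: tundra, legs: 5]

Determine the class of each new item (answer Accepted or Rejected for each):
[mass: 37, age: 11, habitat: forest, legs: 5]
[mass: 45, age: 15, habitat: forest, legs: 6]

Accepted, Accepted

'Accepted' ⟺ habitat is forest.
[mass: 37, age: 11, habitat: forest, legs: 5] → habitat is forest → Accepted. [mass: 45, age: 15, habitat: forest, legs: 6] → habitat is forest → Accepted.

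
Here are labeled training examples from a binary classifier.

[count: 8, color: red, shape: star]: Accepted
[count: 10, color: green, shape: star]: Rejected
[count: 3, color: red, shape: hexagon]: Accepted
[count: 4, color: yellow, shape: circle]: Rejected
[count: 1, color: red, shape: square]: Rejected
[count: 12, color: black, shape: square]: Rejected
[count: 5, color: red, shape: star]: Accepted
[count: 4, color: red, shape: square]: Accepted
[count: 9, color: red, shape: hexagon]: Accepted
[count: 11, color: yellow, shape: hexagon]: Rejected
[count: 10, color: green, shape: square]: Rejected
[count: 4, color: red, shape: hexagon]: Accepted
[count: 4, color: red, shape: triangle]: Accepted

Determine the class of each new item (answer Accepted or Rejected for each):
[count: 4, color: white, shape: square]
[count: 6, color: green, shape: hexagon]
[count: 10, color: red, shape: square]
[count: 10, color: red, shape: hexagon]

Rejected, Rejected, Accepted, Accepted

Rule: color is red AND count ≥ 3. This holds for each 'Accepted' example and fails for each 'Rejected' one.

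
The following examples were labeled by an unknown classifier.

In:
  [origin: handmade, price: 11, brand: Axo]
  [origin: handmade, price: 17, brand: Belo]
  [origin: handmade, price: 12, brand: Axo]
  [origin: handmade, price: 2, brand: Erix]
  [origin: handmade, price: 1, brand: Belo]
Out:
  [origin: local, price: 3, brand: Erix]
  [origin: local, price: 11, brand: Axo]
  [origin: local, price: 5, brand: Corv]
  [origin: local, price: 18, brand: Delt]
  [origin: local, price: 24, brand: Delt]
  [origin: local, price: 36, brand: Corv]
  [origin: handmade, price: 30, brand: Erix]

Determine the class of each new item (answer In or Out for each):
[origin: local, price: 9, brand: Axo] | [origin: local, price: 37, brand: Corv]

The pattern is that an item is 'In' exactly when: origin is handmade AND price ≤ 17.
[origin: local, price: 9, brand: Axo] — origin is local, price = 9, hence Out. [origin: local, price: 37, brand: Corv] — origin is local, price = 37, hence Out.

Out, Out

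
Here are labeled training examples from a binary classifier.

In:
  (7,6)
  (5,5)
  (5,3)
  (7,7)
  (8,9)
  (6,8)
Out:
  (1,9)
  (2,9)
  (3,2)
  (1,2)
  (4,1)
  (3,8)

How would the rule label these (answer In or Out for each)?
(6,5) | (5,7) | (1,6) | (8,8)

In, In, Out, In

The rule appears to be: first ≥ 5.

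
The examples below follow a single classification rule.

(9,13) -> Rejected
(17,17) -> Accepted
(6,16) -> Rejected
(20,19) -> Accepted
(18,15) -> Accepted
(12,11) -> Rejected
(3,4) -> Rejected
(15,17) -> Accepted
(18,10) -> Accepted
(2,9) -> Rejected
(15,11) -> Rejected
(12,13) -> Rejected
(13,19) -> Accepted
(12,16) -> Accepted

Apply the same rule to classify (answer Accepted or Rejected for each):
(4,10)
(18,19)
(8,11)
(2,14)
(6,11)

Rejected, Accepted, Rejected, Rejected, Rejected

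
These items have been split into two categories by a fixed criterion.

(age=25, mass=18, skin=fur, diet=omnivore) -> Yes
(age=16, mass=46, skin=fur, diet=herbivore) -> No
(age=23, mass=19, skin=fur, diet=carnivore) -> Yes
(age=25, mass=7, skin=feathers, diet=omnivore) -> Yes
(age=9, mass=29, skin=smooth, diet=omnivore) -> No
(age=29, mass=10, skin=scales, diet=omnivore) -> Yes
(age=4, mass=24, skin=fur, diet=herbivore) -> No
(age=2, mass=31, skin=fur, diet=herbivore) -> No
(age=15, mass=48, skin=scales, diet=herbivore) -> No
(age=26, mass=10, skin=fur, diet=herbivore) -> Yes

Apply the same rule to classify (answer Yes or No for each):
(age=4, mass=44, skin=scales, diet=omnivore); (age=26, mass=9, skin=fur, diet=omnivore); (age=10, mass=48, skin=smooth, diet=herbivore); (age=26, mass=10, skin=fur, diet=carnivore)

No, Yes, No, Yes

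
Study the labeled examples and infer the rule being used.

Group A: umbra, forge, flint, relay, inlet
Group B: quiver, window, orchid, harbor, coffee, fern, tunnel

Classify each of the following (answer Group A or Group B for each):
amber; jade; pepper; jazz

Group A, Group B, Group B, Group B

A rule that fits every label: odd length — true of each 'Group A' example, false of each 'Group B' one.
amber — length 5, hence Group A.
jade — length 4, hence Group B.
pepper — length 6, hence Group B.
jazz — length 4, hence Group B.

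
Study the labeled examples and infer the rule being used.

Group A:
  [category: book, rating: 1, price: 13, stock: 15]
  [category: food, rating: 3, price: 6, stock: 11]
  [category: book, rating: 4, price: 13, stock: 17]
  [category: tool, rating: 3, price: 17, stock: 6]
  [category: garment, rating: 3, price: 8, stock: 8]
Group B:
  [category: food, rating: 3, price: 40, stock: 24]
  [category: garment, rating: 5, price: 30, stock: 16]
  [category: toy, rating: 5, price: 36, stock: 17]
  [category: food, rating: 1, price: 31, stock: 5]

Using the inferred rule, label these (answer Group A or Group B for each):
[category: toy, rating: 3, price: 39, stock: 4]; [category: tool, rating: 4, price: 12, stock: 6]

Group B, Group A

The common property of the 'Group A' items is: price ≤ 17. No 'Group B' item has it.
Group B: [category: toy, rating: 3, price: 39, stock: 4], since price = 39. Group A: [category: tool, rating: 4, price: 12, stock: 6], since price = 12.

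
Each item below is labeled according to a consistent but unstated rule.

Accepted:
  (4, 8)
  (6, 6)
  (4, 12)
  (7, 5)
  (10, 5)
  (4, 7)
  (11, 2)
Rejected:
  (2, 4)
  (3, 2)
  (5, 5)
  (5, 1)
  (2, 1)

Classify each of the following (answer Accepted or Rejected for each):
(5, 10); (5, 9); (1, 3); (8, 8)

Accepted, Accepted, Rejected, Accepted

The rule appears to be: sum ≥ 11.
(5, 10) — 5+10 = 15, hence Accepted. (5, 9) — 5+9 = 14, hence Accepted. (1, 3) — 1+3 = 4, hence Rejected. (8, 8) — 8+8 = 16, hence Accepted.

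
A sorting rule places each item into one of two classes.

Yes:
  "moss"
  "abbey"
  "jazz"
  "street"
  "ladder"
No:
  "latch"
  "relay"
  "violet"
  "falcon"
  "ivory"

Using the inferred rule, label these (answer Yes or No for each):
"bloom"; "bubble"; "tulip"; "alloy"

Yes, Yes, No, Yes

A rule that fits every label: has a double letter — true of each 'Yes' example, false of each 'No' one.
"bloom": Yes ('oo' doubled).
"bubble": Yes ('bb' doubled).
"tulip": No (no doubled letter).
"alloy": Yes ('ll' doubled).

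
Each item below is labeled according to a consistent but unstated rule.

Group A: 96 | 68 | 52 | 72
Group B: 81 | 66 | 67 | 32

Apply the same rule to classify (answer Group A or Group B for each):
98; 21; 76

One predicate separates the groups cleanly: multiple of 4 AND at least 52.
98 → 98 = 4·24 + 2, 98 ≥ 52 → Group B.
21 → 21 = 4·5 + 1, 21 < 52 → Group B.
76 → 76 = 4·19, 76 ≥ 52 → Group A.

Group B, Group B, Group A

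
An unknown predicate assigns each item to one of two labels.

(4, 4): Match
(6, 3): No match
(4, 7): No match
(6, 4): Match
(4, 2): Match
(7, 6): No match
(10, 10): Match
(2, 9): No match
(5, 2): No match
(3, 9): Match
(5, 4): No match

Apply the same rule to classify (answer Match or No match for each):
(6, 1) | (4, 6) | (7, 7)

No match, Match, Match

The distinguishing property — sum is even — holds for all the 'Match' cases and none of the 'No match' cases.
No match: (6, 1), since 6+1 = 7. Match: (4, 6), since 4+6 = 10. Match: (7, 7), since 7+7 = 14.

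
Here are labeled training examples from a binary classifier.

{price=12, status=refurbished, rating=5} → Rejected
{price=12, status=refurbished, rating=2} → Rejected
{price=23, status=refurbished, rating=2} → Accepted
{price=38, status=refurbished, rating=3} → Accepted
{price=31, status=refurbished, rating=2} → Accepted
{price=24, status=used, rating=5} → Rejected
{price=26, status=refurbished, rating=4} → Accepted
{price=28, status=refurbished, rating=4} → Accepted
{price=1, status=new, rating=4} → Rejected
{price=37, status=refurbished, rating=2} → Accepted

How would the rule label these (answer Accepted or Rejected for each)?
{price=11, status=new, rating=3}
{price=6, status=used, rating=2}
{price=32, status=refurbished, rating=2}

Rejected, Rejected, Accepted

Every 'Accepted' example satisfies: status is refurbished AND price ≥ 23. None of the 'Rejected' examples do.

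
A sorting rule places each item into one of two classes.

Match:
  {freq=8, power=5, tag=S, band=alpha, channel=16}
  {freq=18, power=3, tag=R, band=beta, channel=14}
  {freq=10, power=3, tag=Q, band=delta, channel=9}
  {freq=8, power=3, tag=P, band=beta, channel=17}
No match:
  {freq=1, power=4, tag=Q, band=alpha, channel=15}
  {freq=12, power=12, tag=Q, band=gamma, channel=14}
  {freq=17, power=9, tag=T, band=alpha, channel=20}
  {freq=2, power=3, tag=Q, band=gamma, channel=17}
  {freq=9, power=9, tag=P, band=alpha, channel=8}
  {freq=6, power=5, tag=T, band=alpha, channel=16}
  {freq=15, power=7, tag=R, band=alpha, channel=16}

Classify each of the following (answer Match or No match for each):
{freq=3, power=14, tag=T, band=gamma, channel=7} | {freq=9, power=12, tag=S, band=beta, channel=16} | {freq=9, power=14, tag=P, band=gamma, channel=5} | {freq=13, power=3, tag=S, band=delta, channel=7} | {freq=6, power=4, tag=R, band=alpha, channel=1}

No match, No match, No match, Match, No match

The rule appears to be: freq ≥ 8 AND power ≤ 5.
{freq=3, power=14, tag=T, band=gamma, channel=7} → freq = 3, power = 14 → No match. {freq=9, power=12, tag=S, band=beta, channel=16} → freq = 9, power = 12 → No match. {freq=9, power=14, tag=P, band=gamma, channel=5} → freq = 9, power = 14 → No match. {freq=13, power=3, tag=S, band=delta, channel=7} → freq = 13, power = 3 → Match. {freq=6, power=4, tag=R, band=alpha, channel=1} → freq = 6, power = 4 → No match.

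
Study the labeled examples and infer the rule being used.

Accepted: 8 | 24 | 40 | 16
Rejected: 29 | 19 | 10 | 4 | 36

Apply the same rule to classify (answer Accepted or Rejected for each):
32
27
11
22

Comparing the two groups points to one rule — multiple of 8.
32: 32 = 8·4 — checks out, so Accepted. 27: 27 = 8·3 + 3 — does not fit, so Rejected. 11: 11 = 8·1 + 3 — does not fit, so Rejected. 22: 22 = 8·2 + 6 — does not fit, so Rejected.

Accepted, Rejected, Rejected, Rejected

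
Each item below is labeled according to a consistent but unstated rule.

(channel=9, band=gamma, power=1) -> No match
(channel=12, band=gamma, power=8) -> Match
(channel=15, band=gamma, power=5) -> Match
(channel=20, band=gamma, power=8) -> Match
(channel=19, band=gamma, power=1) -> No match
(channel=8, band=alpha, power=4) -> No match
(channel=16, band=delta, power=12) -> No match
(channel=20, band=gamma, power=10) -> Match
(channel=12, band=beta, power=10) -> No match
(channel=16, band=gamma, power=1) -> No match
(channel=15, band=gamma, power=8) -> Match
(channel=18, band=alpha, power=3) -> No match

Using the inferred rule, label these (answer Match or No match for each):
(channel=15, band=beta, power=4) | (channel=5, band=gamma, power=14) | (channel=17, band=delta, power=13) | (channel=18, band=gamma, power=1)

No match, Match, No match, No match

Rule: band is gamma AND power ≥ 3. This holds for each 'Match' example and fails for each 'No match' one.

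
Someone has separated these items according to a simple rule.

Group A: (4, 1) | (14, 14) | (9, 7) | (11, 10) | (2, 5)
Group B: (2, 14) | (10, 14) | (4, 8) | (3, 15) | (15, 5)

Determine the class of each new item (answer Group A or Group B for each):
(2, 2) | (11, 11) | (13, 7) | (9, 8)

Group A, Group A, Group B, Group A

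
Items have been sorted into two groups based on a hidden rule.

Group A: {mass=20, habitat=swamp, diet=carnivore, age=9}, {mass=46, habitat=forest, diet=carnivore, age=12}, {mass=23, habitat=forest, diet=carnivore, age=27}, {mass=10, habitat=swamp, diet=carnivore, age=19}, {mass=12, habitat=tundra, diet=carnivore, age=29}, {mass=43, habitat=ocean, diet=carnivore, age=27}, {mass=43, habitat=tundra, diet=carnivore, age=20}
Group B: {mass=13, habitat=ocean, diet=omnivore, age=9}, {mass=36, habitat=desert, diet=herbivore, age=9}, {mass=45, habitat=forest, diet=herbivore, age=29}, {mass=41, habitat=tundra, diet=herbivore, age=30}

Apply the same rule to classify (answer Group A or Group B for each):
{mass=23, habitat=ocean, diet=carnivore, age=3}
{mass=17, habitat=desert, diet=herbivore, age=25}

Group A, Group B

Every 'Group A' example satisfies: diet is carnivore. None of the 'Group B' examples do.
{mass=23, habitat=ocean, diet=carnivore, age=3} → diet is carnivore → Group A.
{mass=17, habitat=desert, diet=herbivore, age=25} → diet is herbivore → Group B.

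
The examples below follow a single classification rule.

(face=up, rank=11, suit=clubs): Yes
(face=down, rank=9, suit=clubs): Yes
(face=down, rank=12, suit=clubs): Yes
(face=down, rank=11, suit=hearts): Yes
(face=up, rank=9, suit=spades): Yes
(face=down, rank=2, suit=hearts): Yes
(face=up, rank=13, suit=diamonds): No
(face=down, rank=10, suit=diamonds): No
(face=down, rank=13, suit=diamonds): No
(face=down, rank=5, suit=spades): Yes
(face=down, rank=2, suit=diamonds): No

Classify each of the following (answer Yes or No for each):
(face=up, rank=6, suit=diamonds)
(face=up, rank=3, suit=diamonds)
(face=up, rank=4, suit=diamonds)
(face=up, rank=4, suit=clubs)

All 'Yes' examples share one property — suit is not diamonds — and every 'No' example lacks it.

No, No, No, Yes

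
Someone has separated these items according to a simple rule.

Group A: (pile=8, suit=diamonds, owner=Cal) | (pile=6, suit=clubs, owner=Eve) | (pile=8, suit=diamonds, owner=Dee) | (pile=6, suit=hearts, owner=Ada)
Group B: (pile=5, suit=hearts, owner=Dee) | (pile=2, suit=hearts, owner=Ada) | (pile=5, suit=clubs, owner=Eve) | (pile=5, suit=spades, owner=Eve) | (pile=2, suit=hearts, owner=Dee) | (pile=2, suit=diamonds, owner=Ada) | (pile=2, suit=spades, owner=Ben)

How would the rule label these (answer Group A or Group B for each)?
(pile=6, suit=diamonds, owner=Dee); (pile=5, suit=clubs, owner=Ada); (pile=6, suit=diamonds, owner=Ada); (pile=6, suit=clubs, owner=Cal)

Group A, Group B, Group A, Group A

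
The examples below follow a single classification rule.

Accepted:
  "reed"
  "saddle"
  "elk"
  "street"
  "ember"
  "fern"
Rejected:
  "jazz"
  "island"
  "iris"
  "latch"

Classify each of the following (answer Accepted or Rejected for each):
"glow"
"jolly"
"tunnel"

Rejected, Rejected, Accepted

Every 'Accepted' example satisfies: contains 'e'. None of the 'Rejected' examples do.
"glow": no 'e' — fails this test, so Rejected.
"jolly": no 'e' — fails this test, so Rejected.
"tunnel": has 'e' — checks out, so Accepted.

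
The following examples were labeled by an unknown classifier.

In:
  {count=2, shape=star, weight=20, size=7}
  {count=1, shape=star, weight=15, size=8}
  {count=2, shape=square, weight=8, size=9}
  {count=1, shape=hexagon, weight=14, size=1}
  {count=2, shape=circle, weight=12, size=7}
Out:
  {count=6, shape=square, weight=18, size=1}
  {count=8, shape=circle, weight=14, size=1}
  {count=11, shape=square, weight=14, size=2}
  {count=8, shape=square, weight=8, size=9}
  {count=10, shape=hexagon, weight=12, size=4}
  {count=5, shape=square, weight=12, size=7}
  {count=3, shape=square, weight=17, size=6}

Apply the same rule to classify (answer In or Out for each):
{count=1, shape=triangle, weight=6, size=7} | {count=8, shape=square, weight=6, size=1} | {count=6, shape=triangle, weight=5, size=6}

The common property of the 'In' items is: count ≤ 2. No 'Out' item has it.
{count=1, shape=triangle, weight=6, size=7}: count = 1 — matches, so In. {count=8, shape=square, weight=6, size=1}: count = 8 — fails the rule, so Out. {count=6, shape=triangle, weight=5, size=6}: count = 6 — fails the rule, so Out.

In, Out, Out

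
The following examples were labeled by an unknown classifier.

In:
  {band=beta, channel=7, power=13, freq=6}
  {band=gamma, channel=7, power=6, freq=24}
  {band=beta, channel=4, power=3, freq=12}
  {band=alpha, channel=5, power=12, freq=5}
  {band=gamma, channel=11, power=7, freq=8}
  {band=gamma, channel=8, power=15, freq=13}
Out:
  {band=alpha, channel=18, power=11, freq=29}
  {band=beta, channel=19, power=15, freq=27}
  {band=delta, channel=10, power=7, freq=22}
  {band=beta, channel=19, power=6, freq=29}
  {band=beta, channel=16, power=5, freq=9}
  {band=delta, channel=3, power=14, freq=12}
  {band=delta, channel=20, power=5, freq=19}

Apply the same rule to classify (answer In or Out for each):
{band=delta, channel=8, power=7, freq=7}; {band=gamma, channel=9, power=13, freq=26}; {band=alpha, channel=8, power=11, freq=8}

The pattern is that an item is 'In' exactly when: band is not delta AND channel ≤ 11.
Out: {band=delta, channel=8, power=7, freq=7}, since band is delta, channel = 8.
In: {band=gamma, channel=9, power=13, freq=26}, since band is gamma, channel = 9.
In: {band=alpha, channel=8, power=11, freq=8}, since band is alpha, channel = 8.

Out, In, In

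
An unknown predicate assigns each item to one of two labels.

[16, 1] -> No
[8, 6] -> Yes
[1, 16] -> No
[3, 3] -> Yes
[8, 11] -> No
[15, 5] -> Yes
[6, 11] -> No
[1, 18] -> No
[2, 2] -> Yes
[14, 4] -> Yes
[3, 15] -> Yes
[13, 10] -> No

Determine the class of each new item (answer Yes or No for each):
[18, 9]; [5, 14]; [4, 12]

No, No, Yes

Looking at the examples, the only property every 'Yes' case has and every 'No' case lacks is: sum is even.
No: [18, 9], since 18+9 = 27. No: [5, 14], since 5+14 = 19. Yes: [4, 12], since 4+12 = 16.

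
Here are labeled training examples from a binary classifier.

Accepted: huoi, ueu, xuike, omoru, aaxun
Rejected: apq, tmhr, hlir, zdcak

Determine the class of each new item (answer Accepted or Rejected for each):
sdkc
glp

All 'Accepted' examples share one property — contains 'u' — and every 'Rejected' example lacks it.
sdkc → no 'u' → Rejected.
glp → no 'u' → Rejected.

Rejected, Rejected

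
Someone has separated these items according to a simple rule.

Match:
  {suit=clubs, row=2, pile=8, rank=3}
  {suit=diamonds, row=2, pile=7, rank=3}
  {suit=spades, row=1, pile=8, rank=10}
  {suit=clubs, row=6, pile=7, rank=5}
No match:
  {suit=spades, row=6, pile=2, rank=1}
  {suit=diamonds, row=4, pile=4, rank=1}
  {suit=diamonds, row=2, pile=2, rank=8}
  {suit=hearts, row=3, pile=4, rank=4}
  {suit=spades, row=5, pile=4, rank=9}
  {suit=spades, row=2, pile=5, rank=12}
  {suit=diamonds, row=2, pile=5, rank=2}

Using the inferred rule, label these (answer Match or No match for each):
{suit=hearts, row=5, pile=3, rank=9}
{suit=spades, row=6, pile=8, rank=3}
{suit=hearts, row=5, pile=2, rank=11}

The classifier is using: pile ≥ 7.
{suit=hearts, row=5, pile=3, rank=9}: pile = 3, fails the rule → No match.
{suit=spades, row=6, pile=8, rank=3}: pile = 8, fits → Match.
{suit=hearts, row=5, pile=2, rank=11}: pile = 2, fails the rule → No match.

No match, Match, No match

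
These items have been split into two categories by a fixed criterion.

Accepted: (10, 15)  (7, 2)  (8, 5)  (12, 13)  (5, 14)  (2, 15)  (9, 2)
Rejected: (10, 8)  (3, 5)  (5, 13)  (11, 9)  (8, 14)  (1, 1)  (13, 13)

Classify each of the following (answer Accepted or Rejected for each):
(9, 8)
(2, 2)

Accepted, Rejected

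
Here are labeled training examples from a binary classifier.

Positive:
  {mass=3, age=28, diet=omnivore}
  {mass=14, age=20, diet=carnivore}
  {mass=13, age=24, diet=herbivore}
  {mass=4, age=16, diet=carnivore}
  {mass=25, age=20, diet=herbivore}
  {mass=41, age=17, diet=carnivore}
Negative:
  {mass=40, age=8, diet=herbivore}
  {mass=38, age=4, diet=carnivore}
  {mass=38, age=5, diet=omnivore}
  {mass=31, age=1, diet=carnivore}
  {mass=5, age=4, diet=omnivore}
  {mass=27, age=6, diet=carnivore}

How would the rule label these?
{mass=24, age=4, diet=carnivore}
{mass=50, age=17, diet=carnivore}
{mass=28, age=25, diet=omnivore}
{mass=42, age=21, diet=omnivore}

One predicate separates the groups cleanly: age ≥ 16.

Negative, Positive, Positive, Positive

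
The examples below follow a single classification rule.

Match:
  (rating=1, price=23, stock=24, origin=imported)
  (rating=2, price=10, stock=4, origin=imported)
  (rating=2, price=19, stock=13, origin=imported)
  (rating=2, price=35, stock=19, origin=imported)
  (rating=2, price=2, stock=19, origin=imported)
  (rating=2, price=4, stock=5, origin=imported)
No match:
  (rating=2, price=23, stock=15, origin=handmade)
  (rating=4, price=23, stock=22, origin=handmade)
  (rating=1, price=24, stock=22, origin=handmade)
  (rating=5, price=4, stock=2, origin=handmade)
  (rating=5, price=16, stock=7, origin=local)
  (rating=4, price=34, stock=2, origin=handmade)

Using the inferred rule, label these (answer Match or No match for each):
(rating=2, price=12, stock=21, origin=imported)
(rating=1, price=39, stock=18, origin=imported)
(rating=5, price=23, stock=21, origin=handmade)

Match, Match, No match

Looking at the examples, the only property every 'Match' case has and every 'No match' case lacks is: origin is imported.
(rating=2, price=12, stock=21, origin=imported) — origin is imported, hence Match.
(rating=1, price=39, stock=18, origin=imported) — origin is imported, hence Match.
(rating=5, price=23, stock=21, origin=handmade) — origin is handmade, hence No match.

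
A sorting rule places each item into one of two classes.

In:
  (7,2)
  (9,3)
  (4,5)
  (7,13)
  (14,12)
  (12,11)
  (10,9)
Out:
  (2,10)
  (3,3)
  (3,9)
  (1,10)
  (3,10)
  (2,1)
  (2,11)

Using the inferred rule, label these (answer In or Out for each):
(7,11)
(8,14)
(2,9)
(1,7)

In, In, Out, Out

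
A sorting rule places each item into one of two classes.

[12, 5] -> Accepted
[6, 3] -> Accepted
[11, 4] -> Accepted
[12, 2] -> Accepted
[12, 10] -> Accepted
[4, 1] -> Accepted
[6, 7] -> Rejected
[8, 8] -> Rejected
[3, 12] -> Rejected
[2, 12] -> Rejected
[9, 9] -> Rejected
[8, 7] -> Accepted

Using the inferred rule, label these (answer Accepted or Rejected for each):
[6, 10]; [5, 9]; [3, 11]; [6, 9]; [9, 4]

Rejected, Rejected, Rejected, Rejected, Accepted

Every 'Accepted' example satisfies: first > second. None of the 'Rejected' examples do.
[6, 10] — 6 < 10, hence Rejected. [5, 9] — 5 < 9, hence Rejected. [3, 11] — 3 < 11, hence Rejected. [6, 9] — 6 < 9, hence Rejected. [9, 4] — 9 > 4, hence Accepted.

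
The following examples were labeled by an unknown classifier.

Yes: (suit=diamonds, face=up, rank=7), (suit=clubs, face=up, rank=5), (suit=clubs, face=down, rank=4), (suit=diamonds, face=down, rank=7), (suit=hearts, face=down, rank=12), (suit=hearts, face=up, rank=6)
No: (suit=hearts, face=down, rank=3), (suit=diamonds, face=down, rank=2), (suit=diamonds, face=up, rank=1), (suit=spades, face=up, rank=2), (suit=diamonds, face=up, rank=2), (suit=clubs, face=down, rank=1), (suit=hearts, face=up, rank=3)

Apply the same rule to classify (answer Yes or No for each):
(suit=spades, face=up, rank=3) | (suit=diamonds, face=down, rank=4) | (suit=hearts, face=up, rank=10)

All 'Yes' examples share one property — rank ≥ 4 — and every 'No' example lacks it.

No, Yes, Yes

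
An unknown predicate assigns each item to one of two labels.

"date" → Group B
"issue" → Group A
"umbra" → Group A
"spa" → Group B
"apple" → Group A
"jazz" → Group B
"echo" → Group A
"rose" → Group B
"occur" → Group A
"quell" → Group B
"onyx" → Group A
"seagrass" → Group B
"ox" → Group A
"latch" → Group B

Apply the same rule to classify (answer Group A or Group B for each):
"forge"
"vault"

Group B, Group B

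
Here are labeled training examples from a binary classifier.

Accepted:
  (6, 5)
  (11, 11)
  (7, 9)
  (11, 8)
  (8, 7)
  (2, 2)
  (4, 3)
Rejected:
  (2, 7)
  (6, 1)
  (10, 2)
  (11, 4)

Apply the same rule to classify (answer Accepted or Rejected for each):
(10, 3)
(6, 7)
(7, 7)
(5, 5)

Rejected, Accepted, Accepted, Accepted

Rule: |first − second| ≤ 3. This holds for each 'Accepted' example and fails for each 'Rejected' one.
(10, 3) — |10−3| = 7, hence Rejected. (6, 7) — |6−7| = 1, hence Accepted. (7, 7) — |7−7| = 0, hence Accepted. (5, 5) — |5−5| = 0, hence Accepted.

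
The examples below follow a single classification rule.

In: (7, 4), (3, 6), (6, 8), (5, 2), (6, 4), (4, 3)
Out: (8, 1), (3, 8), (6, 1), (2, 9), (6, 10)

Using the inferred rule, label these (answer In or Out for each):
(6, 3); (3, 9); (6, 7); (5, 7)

The rule appears to be: |first − second| ≤ 3.
(6, 3): |6−3| = 3, fits → In.
(3, 9): |3−9| = 6, does not satisfy this → Out.
(6, 7): |6−7| = 1, fits → In.
(5, 7): |5−7| = 2, fits → In.

In, Out, In, In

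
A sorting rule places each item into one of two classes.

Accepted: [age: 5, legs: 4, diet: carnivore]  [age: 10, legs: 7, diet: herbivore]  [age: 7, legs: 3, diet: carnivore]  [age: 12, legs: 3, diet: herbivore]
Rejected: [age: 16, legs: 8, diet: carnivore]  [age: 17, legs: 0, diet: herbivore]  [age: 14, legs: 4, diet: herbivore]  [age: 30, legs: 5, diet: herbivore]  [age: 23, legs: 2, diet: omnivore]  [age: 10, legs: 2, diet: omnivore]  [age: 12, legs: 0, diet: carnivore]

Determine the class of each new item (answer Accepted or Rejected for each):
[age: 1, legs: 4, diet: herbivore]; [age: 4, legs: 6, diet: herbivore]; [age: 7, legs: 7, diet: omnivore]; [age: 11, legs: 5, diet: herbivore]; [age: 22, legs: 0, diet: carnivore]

Accepted, Accepted, Accepted, Accepted, Rejected

The common property of the 'Accepted' items is: age ≤ 12 AND legs ≥ 3. No 'Rejected' item has it.
[age: 1, legs: 4, diet: herbivore]: age = 1, legs = 4, meets the rule → Accepted. [age: 4, legs: 6, diet: herbivore]: age = 4, legs = 6, meets the rule → Accepted. [age: 7, legs: 7, diet: omnivore]: age = 7, legs = 7, meets the rule → Accepted. [age: 11, legs: 5, diet: herbivore]: age = 11, legs = 5, meets the rule → Accepted. [age: 22, legs: 0, diet: carnivore]: age = 22, legs = 0, does not pass → Rejected.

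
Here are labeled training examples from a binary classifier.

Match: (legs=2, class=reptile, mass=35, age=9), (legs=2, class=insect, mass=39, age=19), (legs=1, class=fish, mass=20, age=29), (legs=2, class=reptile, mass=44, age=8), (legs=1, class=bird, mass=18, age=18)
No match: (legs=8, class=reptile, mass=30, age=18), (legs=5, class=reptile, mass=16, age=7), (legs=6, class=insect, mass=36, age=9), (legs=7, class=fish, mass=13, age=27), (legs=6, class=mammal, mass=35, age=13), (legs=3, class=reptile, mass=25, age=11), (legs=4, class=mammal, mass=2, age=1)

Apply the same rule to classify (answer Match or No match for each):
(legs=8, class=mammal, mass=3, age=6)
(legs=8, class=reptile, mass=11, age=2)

No match, No match

A rule that fits every label: legs ≤ 2 — true of each 'Match' example, false of each 'No match' one.
(legs=8, class=mammal, mass=3, age=6): No match (legs = 8).
(legs=8, class=reptile, mass=11, age=2): No match (legs = 8).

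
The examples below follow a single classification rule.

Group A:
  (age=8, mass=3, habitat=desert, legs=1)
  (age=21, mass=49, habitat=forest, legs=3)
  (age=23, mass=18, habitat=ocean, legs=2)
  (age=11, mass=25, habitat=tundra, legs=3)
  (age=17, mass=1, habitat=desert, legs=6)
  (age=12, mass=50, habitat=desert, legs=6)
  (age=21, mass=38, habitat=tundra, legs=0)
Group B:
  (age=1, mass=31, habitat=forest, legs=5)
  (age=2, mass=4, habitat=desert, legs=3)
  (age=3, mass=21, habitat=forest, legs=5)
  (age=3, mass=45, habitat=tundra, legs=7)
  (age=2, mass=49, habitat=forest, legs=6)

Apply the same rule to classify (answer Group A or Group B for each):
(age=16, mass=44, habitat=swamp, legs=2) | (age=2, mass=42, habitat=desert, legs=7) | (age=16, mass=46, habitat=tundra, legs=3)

Group A, Group B, Group A

The classifier is using: age ≥ 8.
(age=16, mass=44, habitat=swamp, legs=2) → age = 16 → Group A.
(age=2, mass=42, habitat=desert, legs=7) → age = 2 → Group B.
(age=16, mass=46, habitat=tundra, legs=3) → age = 16 → Group A.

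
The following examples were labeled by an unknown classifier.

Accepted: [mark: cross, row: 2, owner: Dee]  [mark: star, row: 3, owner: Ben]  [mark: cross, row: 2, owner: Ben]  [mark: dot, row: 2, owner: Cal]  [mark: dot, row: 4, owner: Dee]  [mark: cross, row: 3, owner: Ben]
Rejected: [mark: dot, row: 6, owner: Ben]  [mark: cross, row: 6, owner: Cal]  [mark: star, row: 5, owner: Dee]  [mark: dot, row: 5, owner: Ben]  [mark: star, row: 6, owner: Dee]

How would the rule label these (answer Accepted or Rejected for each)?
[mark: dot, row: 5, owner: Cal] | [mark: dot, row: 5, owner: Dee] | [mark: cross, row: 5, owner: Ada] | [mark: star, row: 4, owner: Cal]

One predicate separates the groups cleanly: row ≤ 4.
[mark: dot, row: 5, owner: Cal]: row = 5, lacks this property → Rejected.
[mark: dot, row: 5, owner: Dee]: row = 5, lacks this property → Rejected.
[mark: cross, row: 5, owner: Ada]: row = 5, lacks this property → Rejected.
[mark: star, row: 4, owner: Cal]: row = 4, satisfies this → Accepted.

Rejected, Rejected, Rejected, Accepted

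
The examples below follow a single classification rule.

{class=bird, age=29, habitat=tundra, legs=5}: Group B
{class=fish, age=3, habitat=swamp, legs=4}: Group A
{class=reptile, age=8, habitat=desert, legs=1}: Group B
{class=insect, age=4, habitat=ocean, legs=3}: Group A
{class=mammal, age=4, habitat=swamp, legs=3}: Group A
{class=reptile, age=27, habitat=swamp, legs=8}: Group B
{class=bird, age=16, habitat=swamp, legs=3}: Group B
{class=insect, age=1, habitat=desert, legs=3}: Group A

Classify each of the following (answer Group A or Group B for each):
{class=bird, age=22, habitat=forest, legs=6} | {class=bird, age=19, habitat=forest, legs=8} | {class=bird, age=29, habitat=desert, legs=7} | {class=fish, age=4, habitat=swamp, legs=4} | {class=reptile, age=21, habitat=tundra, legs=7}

Group B, Group B, Group B, Group A, Group B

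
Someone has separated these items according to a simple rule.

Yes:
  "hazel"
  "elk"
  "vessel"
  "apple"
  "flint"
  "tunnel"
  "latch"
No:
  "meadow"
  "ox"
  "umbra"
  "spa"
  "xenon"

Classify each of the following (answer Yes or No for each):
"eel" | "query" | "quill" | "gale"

The distinguishing property — contains 'l' — holds for all the 'Yes' cases and none of the 'No' cases.
"eel": has 'l' — passes, so Yes. "query": no 'l' — does not pass, so No. "quill": has 'l' — passes, so Yes. "gale": has 'l' — passes, so Yes.

Yes, No, Yes, Yes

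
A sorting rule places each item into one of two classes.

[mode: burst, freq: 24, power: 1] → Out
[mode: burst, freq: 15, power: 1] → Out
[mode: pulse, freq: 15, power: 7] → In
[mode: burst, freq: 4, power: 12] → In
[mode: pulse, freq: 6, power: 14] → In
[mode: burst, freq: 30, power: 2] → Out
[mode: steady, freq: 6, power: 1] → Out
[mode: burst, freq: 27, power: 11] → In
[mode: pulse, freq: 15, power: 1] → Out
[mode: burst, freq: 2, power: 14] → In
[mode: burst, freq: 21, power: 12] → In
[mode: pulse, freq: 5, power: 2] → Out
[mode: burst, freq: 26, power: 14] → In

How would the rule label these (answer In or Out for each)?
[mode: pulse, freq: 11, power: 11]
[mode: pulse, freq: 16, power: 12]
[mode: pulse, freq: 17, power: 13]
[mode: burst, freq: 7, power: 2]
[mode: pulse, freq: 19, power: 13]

In, In, In, Out, In

Rule: power ≥ 7. This holds for each 'In' example and fails for each 'Out' one.
[mode: pulse, freq: 11, power: 11]: power = 11 — checks out, so In. [mode: pulse, freq: 16, power: 12]: power = 12 — checks out, so In. [mode: pulse, freq: 17, power: 13]: power = 13 — checks out, so In. [mode: burst, freq: 7, power: 2]: power = 2 — doesn't match, so Out. [mode: pulse, freq: 19, power: 13]: power = 13 — checks out, so In.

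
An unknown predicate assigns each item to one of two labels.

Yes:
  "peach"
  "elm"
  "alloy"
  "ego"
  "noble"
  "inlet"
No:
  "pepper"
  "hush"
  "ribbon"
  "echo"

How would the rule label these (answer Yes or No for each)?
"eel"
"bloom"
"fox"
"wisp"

Comparing the two groups points to one rule — odd length.
"eel": length 3, checks out → Yes. "bloom": length 5, checks out → Yes. "fox": length 3, checks out → Yes. "wisp": length 4, does not fit → No.

Yes, Yes, Yes, No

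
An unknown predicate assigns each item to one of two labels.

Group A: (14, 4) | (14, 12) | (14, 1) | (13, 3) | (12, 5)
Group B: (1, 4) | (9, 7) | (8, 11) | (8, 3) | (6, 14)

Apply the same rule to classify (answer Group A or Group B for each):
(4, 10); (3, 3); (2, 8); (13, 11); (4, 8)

Group B, Group B, Group B, Group A, Group B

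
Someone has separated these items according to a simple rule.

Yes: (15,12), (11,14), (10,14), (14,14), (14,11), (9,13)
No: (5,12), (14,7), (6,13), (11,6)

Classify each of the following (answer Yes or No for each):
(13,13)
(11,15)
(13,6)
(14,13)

Yes, Yes, No, Yes

The rule appears to be: sum ≥ 22.
(13,13) — 13+13 = 26, hence Yes. (11,15) — 11+15 = 26, hence Yes. (13,6) — 13+6 = 19, hence No. (14,13) — 14+13 = 27, hence Yes.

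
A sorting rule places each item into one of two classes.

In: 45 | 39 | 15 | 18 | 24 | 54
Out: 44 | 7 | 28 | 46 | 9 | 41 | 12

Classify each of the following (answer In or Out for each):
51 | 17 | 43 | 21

In, Out, Out, In

A rule that fits every label: multiple of 3 AND at least 15 — true of each 'In' example, false of each 'Out' one.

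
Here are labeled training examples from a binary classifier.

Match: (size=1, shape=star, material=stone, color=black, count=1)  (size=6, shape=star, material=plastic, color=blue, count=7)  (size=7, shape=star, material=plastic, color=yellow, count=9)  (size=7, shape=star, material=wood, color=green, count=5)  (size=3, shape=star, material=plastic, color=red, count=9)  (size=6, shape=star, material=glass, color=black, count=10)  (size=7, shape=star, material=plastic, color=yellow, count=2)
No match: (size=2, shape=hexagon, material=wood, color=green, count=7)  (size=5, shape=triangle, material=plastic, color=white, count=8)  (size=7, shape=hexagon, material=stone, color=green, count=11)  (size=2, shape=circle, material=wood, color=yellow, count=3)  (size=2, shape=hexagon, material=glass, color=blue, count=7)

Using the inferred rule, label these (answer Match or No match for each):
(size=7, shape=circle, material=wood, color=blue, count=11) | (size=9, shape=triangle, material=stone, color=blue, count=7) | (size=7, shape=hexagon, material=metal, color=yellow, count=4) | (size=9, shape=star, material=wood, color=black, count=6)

The rule appears to be: shape is star.
(size=7, shape=circle, material=wood, color=blue, count=11) — shape is circle, hence No match. (size=9, shape=triangle, material=stone, color=blue, count=7) — shape is triangle, hence No match. (size=7, shape=hexagon, material=metal, color=yellow, count=4) — shape is hexagon, hence No match. (size=9, shape=star, material=wood, color=black, count=6) — shape is star, hence Match.

No match, No match, No match, Match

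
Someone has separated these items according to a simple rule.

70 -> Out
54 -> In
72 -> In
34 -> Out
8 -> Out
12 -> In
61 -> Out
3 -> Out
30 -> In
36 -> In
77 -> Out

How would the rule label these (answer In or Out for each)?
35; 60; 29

The simplest hypothesis consistent with all the labels is: multiple of 6.
35: 35 = 6·5 + 5 — lacks this property, so Out. 60: 60 = 6·10 — has this property, so In. 29: 29 = 6·4 + 5 — lacks this property, so Out.

Out, In, Out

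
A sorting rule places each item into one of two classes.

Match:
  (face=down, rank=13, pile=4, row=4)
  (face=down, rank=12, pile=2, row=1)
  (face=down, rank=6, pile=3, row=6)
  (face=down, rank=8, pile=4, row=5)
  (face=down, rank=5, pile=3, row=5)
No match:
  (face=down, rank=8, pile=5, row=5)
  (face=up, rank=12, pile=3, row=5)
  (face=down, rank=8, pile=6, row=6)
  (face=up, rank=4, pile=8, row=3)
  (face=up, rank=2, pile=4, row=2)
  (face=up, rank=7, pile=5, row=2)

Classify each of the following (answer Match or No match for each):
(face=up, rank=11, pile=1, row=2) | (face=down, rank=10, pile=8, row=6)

No match, No match

A rule that fits every label: face is down AND pile ≤ 4 — true of each 'Match' example, false of each 'No match' one.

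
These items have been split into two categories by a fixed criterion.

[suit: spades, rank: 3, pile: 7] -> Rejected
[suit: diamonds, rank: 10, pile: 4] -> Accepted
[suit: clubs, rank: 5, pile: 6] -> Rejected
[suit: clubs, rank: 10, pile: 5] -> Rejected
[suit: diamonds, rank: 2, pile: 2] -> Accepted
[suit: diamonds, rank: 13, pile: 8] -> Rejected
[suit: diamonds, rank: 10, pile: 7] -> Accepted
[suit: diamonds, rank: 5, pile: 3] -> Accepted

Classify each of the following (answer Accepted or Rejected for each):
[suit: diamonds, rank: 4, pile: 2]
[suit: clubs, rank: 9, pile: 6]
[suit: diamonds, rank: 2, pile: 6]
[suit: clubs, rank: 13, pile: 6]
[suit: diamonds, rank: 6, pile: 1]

All 'Accepted' examples share one property — suit is diamonds AND pile ≤ 7 — and every 'Rejected' example lacks it.
[suit: diamonds, rank: 4, pile: 2] — suit is diamonds, pile = 2, hence Accepted. [suit: clubs, rank: 9, pile: 6] — suit is clubs, pile = 6, hence Rejected. [suit: diamonds, rank: 2, pile: 6] — suit is diamonds, pile = 6, hence Accepted. [suit: clubs, rank: 13, pile: 6] — suit is clubs, pile = 6, hence Rejected. [suit: diamonds, rank: 6, pile: 1] — suit is diamonds, pile = 1, hence Accepted.

Accepted, Rejected, Accepted, Rejected, Accepted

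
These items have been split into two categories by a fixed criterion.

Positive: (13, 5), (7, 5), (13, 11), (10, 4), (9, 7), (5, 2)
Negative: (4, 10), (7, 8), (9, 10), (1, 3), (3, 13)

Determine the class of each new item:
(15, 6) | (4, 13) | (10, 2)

The common property of the 'Positive' items is: first > second. No 'Negative' item has it.
(15, 6) → 15 > 6 → Positive.
(4, 13) → 4 < 13 → Negative.
(10, 2) → 10 > 2 → Positive.

Positive, Negative, Positive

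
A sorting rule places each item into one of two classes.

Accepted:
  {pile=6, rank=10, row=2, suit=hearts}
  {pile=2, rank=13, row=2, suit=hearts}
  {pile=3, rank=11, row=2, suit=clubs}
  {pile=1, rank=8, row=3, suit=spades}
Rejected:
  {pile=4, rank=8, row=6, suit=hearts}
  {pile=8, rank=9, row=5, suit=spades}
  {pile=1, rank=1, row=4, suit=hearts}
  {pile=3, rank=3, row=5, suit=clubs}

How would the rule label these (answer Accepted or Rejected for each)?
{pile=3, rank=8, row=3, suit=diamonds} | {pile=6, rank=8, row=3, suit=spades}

All 'Accepted' examples share one property — row ≤ 3 — and every 'Rejected' example lacks it.

Accepted, Accepted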